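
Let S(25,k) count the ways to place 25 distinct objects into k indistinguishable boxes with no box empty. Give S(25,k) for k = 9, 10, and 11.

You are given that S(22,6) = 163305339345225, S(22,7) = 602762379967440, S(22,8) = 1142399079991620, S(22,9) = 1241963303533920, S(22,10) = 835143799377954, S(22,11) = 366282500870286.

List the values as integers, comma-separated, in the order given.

@23  (23,7):602762379967440·7+163305339345225→4382641999117305, (23,8):1142399079991620·8+602762379967440→9741955019900400, (23,9):1241963303533920·9+1142399079991620→12320068811796900, (23,10):835143799377954·10+1241963303533920→9593401297313460, (23,11):366282500870286·11+835143799377954→4864251308951100
@24  (24,8):9741955019900400·8+4382641999117305→82318282158320505, (24,9):12320068811796900·9+9741955019900400→120622574326072500, (24,10):9593401297313460·10+12320068811796900→108254081784931500, (24,11):4864251308951100·11+9593401297313460→63100165695775560
@25  (25,9):120622574326072500·9+82318282158320505→1167921451092973005, (25,10):108254081784931500·10+120622574326072500→1203163392175387500, (25,11):63100165695775560·11+108254081784931500→802355904438462660
Read S(25,9) = 1167921451092973005, S(25,10) = 1203163392175387500, S(25,11) = 802355904438462660.

1167921451092973005, 1203163392175387500, 802355904438462660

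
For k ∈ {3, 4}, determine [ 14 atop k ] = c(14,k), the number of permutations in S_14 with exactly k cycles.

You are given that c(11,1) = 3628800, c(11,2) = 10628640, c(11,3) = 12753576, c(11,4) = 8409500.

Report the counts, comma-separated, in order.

26596717056, 20313753096

r12: T_12,1=11×3628800+0=39916800; T_12,2=11×10628640+3628800=120543840; T_12,3=11×12753576+10628640=150917976; T_12,4=11×8409500+12753576=105258076
r13: T_13,2=12×120543840+39916800=1486442880; T_13,3=12×150917976+120543840=1931559552; T_13,4=12×105258076+150917976=1414014888
r14: T_14,3=13×1931559552+1486442880=26596717056; T_14,4=13×1414014888+1931559552=20313753096
Read c(14,3) = 26596717056, c(14,4) = 20313753096.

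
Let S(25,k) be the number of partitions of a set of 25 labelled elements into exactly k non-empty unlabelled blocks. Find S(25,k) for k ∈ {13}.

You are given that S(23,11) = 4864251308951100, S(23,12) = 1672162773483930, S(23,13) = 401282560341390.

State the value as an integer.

r24: T_24,12=12×1672162773483930+4864251308951100=24930204590758260; T_24,13=13×401282560341390+1672162773483930=6888836057922000
r25: T_25,13=13×6888836057922000+24930204590758260=114485073343744260
Read S(25,13) = 114485073343744260.

114485073343744260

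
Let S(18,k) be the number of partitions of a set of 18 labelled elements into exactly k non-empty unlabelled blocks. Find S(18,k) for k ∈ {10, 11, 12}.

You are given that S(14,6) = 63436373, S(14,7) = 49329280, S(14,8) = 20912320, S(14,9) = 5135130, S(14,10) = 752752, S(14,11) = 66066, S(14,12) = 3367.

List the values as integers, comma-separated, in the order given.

37112163803, 8391004908, 1256328866

[15] T[15,7]:7*49329280+63436373=408741333 · T[15,8]:8*20912320+49329280=216627840 · T[15,9]:9*5135130+20912320=67128490 · T[15,10]:10*752752+5135130=12662650 · T[15,11]:11*66066+752752=1479478 · T[15,12]:12*3367+66066=106470
[16] T[16,8]:8*216627840+408741333=2141764053 · T[16,9]:9*67128490+216627840=820784250 · T[16,10]:10*12662650+67128490=193754990 · T[16,11]:11*1479478+12662650=28936908 · T[16,12]:12*106470+1479478=2757118
[17] T[17,9]:9*820784250+2141764053=9528822303 · T[17,10]:10*193754990+820784250=2758334150 · T[17,11]:11*28936908+193754990=512060978 · T[17,12]:12*2757118+28936908=62022324
[18] T[18,10]:10*2758334150+9528822303=37112163803 · T[18,11]:11*512060978+2758334150=8391004908 · T[18,12]:12*62022324+512060978=1256328866
Read S(18,10) = 37112163803, S(18,11) = 8391004908, S(18,12) = 1256328866.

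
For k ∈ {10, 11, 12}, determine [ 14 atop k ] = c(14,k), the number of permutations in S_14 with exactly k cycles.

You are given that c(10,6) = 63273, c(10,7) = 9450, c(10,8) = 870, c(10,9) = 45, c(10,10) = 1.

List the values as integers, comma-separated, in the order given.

1474473, 91091, 3731

@11  (11,7):9450·10+63273→157773, (11,8):870·10+9450→18150, (11,9):45·10+870→1320, (11,10):1·10+45→55, (11,11):0·10+1→1
@12  (12,8):18150·11+157773→357423, (12,9):1320·11+18150→32670, (12,10):55·11+1320→1925, (12,11):1·11+55→66, (12,12):0·11+1→1
@13  (13,9):32670·12+357423→749463, (13,10):1925·12+32670→55770, (13,11):66·12+1925→2717, (13,12):1·12+66→78
@14  (14,10):55770·13+749463→1474473, (14,11):2717·13+55770→91091, (14,12):78·13+2717→3731
Read c(14,10) = 1474473, c(14,11) = 91091, c(14,12) = 3731.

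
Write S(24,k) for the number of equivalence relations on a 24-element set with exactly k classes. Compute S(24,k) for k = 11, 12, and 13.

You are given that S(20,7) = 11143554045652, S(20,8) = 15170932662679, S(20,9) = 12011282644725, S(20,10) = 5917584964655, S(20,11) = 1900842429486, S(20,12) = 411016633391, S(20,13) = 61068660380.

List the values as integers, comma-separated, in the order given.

[21] T[21,8]:8*15170932662679+11143554045652=132511015347084 · T[21,9]:9*12011282644725+15170932662679=123272476465204 · T[21,10]:10*5917584964655+12011282644725=71187132291275 · T[21,11]:11*1900842429486+5917584964655=26826851689001 · T[21,12]:12*411016633391+1900842429486=6833042030178 · T[21,13]:13*61068660380+411016633391=1204909218331
[22] T[22,9]:9*123272476465204+132511015347084=1241963303533920 · T[22,10]:10*71187132291275+123272476465204=835143799377954 · T[22,11]:11*26826851689001+71187132291275=366282500870286 · T[22,12]:12*6833042030178+26826851689001=108823356051137 · T[22,13]:13*1204909218331+6833042030178=22496861868481
[23] T[23,10]:10*835143799377954+1241963303533920=9593401297313460 · T[23,11]:11*366282500870286+835143799377954=4864251308951100 · T[23,12]:12*108823356051137+366282500870286=1672162773483930 · T[23,13]:13*22496861868481+108823356051137=401282560341390
[24] T[24,11]:11*4864251308951100+9593401297313460=63100165695775560 · T[24,12]:12*1672162773483930+4864251308951100=24930204590758260 · T[24,13]:13*401282560341390+1672162773483930=6888836057922000
Read S(24,11) = 63100165695775560, S(24,12) = 24930204590758260, S(24,13) = 6888836057922000.

63100165695775560, 24930204590758260, 6888836057922000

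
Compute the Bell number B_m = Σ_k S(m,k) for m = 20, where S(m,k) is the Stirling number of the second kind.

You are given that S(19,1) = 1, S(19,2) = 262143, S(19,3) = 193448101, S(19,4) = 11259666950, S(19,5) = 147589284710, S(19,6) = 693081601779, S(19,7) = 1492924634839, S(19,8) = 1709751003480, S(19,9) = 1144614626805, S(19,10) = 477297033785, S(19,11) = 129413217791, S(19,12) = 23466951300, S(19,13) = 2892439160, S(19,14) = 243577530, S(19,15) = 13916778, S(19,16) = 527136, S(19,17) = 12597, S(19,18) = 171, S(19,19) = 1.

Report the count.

@20  (20,1):1·1+0→1, (20,2):262143·2+1→524287, (20,3):193448101·3+262143→580606446, (20,4):11259666950·4+193448101→45232115901, (20,5):147589284710·5+11259666950→749206090500, (20,6):693081601779·6+147589284710→4306078895384, (20,7):1492924634839·7+693081601779→11143554045652, (20,8):1709751003480·8+1492924634839→15170932662679, (20,9):1144614626805·9+1709751003480→12011282644725, (20,10):477297033785·10+1144614626805→5917584964655, (20,11):129413217791·11+477297033785→1900842429486, (20,12):23466951300·12+129413217791→411016633391, (20,13):2892439160·13+23466951300→61068660380, (20,14):243577530·14+2892439160→6302524580, (20,15):13916778·15+243577530→452329200, (20,16):527136·16+13916778→22350954, (20,17):12597·17+527136→741285, (20,18):171·18+12597→15675, (20,19):1·19+171→190, (20,20):0·20+1→1
B_20 = ΣS(20,k) = 1+524287+580606446+45232115901+749206090500+4306078895384+11143554045652+15170932662679+12011282644725+5917584964655+1900842429486+411016633391+61068660380+6302524580+452329200+22350954+741285+15675+190+1 = 51724158235372

51724158235372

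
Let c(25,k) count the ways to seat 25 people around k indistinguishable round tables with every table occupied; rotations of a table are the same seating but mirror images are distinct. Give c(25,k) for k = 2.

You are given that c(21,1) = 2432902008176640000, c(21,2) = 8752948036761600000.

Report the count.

row 22: T[22][1]=21·2432902008176640000+0=51090942171709440000  T[22][2]=21·8752948036761600000+2432902008176640000=186244810780170240000
row 23: T[23][1]=22·51090942171709440000+0=1124000727777607680000  T[23][2]=22·186244810780170240000+51090942171709440000=4148476779335454720000
row 24: T[24][1]=23·1124000727777607680000+0=25852016738884976640000  T[24][2]=23·4148476779335454720000+1124000727777607680000=96538966652493066240000
row 25: T[25][2]=24·96538966652493066240000+25852016738884976640000=2342787216398718566400000
Read c(25,2) = 2342787216398718566400000.

2342787216398718566400000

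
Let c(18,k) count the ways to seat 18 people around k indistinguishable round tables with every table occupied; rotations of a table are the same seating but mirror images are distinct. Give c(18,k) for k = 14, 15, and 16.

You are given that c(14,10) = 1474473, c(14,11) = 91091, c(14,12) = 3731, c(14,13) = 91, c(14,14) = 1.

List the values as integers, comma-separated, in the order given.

13896582, 468180, 10812

row 15: T[15][11]=14·91091+1474473=2749747  T[15][12]=14·3731+91091=143325  T[15][13]=14·91+3731=5005  T[15][14]=14·1+91=105  T[15][15]=14·0+1=1
row 16: T[16][12]=15·143325+2749747=4899622  T[16][13]=15·5005+143325=218400  T[16][14]=15·105+5005=6580  T[16][15]=15·1+105=120  T[16][16]=15·0+1=1
row 17: T[17][13]=16·218400+4899622=8394022  T[17][14]=16·6580+218400=323680  T[17][15]=16·120+6580=8500  T[17][16]=16·1+120=136
row 18: T[18][14]=17·323680+8394022=13896582  T[18][15]=17·8500+323680=468180  T[18][16]=17·136+8500=10812
Read c(18,14) = 13896582, c(18,15) = 468180, c(18,16) = 10812.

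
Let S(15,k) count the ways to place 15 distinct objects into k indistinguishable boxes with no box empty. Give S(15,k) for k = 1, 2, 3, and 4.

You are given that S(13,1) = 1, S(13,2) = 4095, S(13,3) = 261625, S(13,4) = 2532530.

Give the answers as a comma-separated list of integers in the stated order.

i=14: T(14,1)=0+1·1=1 | T(14,2)=1+2·4095=8191 | T(14,3)=4095+3·261625=788970 | T(14,4)=261625+4·2532530=10391745
i=15: T(15,1)=0+1·1=1 | T(15,2)=1+2·8191=16383 | T(15,3)=8191+3·788970=2375101 | T(15,4)=788970+4·10391745=42355950
Read S(15,1) = 1, S(15,2) = 16383, S(15,3) = 2375101, S(15,4) = 42355950.

1, 16383, 2375101, 42355950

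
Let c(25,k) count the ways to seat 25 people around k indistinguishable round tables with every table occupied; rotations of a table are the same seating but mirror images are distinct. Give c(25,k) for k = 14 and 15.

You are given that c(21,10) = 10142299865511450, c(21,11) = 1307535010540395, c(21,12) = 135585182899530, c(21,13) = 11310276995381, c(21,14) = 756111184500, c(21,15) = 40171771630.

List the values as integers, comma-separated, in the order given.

i=22: T(22,11)=10142299865511450+21·1307535010540395=37600535086859745 | T(22,12)=1307535010540395+21·135585182899530=4154823851430525 | T(22,13)=135585182899530+21·11310276995381=373100999802531 | T(22,14)=11310276995381+21·756111184500=27188611869881 | T(22,15)=756111184500+21·40171771630=1599718388730
i=23: T(23,12)=37600535086859745+22·4154823851430525=129006659818331295 | T(23,13)=4154823851430525+22·373100999802531=12363045847086207 | T(23,14)=373100999802531+22·27188611869881=971250460939913 | T(23,15)=27188611869881+22·1599718388730=62382416421941
i=24: T(24,13)=129006659818331295+23·12363045847086207=413356714301314056 | T(24,14)=12363045847086207+23·971250460939913=34701806448704206 | T(24,15)=971250460939913+23·62382416421941=2406046038644556
i=25: T(25,14)=413356714301314056+24·34701806448704206=1246200069070215000 | T(25,15)=34701806448704206+24·2406046038644556=92446911376173550
Read c(25,14) = 1246200069070215000, c(25,15) = 92446911376173550.

1246200069070215000, 92446911376173550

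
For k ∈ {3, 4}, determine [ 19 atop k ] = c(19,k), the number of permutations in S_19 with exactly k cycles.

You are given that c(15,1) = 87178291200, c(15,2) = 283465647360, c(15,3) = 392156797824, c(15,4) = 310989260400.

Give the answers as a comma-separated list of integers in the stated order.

[16] T[16,1]:15*87178291200+0=1307674368000 · T[16,2]:15*283465647360+87178291200=4339163001600 · T[16,3]:15*392156797824+283465647360=6165817614720 · T[16,4]:15*310989260400+392156797824=5056995703824
[17] T[17,1]:16*1307674368000+0=20922789888000 · T[17,2]:16*4339163001600+1307674368000=70734282393600 · T[17,3]:16*6165817614720+4339163001600=102992244837120 · T[17,4]:16*5056995703824+6165817614720=87077748875904
[18] T[18,2]:17*70734282393600+20922789888000=1223405590579200 · T[18,3]:17*102992244837120+70734282393600=1821602444624640 · T[18,4]:17*87077748875904+102992244837120=1583313975727488
[19] T[19,3]:18*1821602444624640+1223405590579200=34012249593822720 · T[19,4]:18*1583313975727488+1821602444624640=30321254007719424
Read c(19,3) = 34012249593822720, c(19,4) = 30321254007719424.

34012249593822720, 30321254007719424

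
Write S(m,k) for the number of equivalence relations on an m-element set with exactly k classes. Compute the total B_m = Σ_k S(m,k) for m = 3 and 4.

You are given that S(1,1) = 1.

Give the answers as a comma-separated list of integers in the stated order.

5, 15

row 2: T[2][1]=1·1+0=1  T[2][2]=2·0+1=1
row 3: T[3][1]=1·1+0=1  T[3][2]=2·1+1=3  T[3][3]=3·0+1=1
row 4: T[4][1]=1·1+0=1  T[4][2]=2·3+1=7  T[4][3]=3·1+3=6  T[4][4]=4·0+1=1
B_3 = ΣS(3,k) = 1+3+1 = 5
B_4 = ΣS(4,k) = 1+7+6+1 = 15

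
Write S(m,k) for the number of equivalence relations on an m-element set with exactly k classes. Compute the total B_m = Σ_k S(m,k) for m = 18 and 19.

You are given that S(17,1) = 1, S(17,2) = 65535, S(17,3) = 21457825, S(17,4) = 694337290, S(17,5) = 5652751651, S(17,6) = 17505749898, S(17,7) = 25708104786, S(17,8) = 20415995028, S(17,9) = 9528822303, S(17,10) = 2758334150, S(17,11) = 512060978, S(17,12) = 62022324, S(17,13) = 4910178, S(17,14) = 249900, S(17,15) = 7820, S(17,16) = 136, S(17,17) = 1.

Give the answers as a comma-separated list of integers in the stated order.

r18: T_18,1=1×1+0=1; T_18,2=2×65535+1=131071; T_18,3=3×21457825+65535=64439010; T_18,4=4×694337290+21457825=2798806985; T_18,5=5×5652751651+694337290=28958095545; T_18,6=6×17505749898+5652751651=110687251039; T_18,7=7×25708104786+17505749898=197462483400; T_18,8=8×20415995028+25708104786=189036065010; T_18,9=9×9528822303+20415995028=106175395755; T_18,10=10×2758334150+9528822303=37112163803; T_18,11=11×512060978+2758334150=8391004908; T_18,12=12×62022324+512060978=1256328866; T_18,13=13×4910178+62022324=125854638; T_18,14=14×249900+4910178=8408778; T_18,15=15×7820+249900=367200; T_18,16=16×136+7820=9996; T_18,17=17×1+136=153; T_18,18=18×0+1=1
r19: T_19,1=1×1+0=1; T_19,2=2×131071+1=262143; T_19,3=3×64439010+131071=193448101; T_19,4=4×2798806985+64439010=11259666950; T_19,5=5×28958095545+2798806985=147589284710; T_19,6=6×110687251039+28958095545=693081601779; T_19,7=7×197462483400+110687251039=1492924634839; T_19,8=8×189036065010+197462483400=1709751003480; T_19,9=9×106175395755+189036065010=1144614626805; T_19,10=10×37112163803+106175395755=477297033785; T_19,11=11×8391004908+37112163803=129413217791; T_19,12=12×1256328866+8391004908=23466951300; T_19,13=13×125854638+1256328866=2892439160; T_19,14=14×8408778+125854638=243577530; T_19,15=15×367200+8408778=13916778; T_19,16=16×9996+367200=527136; T_19,17=17×153+9996=12597; T_19,18=18×1+153=171; T_19,19=19×0+1=1
B_18 = ΣS(18,k) = 1+131071+64439010+2798806985+28958095545+110687251039+197462483400+189036065010+106175395755+37112163803+8391004908+1256328866+125854638+8408778+367200+9996+153+1 = 682076806159
B_19 = ΣS(19,k) = 1+262143+193448101+11259666950+147589284710+693081601779+1492924634839+1709751003480+1144614626805+477297033785+129413217791+23466951300+2892439160+243577530+13916778+527136+12597+171+1 = 5832742205057

682076806159, 5832742205057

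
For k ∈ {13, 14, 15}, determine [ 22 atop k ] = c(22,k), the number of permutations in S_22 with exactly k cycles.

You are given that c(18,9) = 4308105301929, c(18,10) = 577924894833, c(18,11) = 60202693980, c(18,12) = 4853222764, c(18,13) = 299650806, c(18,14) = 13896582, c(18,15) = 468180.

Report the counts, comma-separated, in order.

373100999802531, 27188611869881, 1599718388730

@19  (19,10):577924894833·18+4308105301929→14710753408923, (19,11):60202693980·18+577924894833→1661573386473, (19,12):4853222764·18+60202693980→147560703732, (19,13):299650806·18+4853222764→10246937272, (19,14):13896582·18+299650806→549789282, (19,15):468180·18+13896582→22323822
@20  (20,11):1661573386473·19+14710753408923→46280647751910, (20,12):147560703732·19+1661573386473→4465226757381, (20,13):10246937272·19+147560703732→342252511900, (20,14):549789282·19+10246937272→20692933630, (20,15):22323822·19+549789282→973941900
@21  (21,12):4465226757381·20+46280647751910→135585182899530, (21,13):342252511900·20+4465226757381→11310276995381, (21,14):20692933630·20+342252511900→756111184500, (21,15):973941900·20+20692933630→40171771630
@22  (22,13):11310276995381·21+135585182899530→373100999802531, (22,14):756111184500·21+11310276995381→27188611869881, (22,15):40171771630·21+756111184500→1599718388730
Read c(22,13) = 373100999802531, c(22,14) = 27188611869881, c(22,15) = 1599718388730.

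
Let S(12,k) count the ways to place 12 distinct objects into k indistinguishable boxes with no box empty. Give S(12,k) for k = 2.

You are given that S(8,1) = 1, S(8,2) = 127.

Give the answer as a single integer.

r9: T_9,1=1×1+0=1; T_9,2=2×127+1=255
r10: T_10,1=1×1+0=1; T_10,2=2×255+1=511
r11: T_11,1=1×1+0=1; T_11,2=2×511+1=1023
r12: T_12,2=2×1023+1=2047
Read S(12,2) = 2047.

2047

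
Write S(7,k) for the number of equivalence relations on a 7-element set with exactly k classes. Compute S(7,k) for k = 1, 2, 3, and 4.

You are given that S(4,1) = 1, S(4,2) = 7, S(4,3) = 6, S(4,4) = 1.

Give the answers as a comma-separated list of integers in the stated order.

r5: T_5,1=1×1+0=1; T_5,2=2×7+1=15; T_5,3=3×6+7=25; T_5,4=4×1+6=10
r6: T_6,1=1×1+0=1; T_6,2=2×15+1=31; T_6,3=3×25+15=90; T_6,4=4×10+25=65
r7: T_7,1=1×1+0=1; T_7,2=2×31+1=63; T_7,3=3×90+31=301; T_7,4=4×65+90=350
Read S(7,1) = 1, S(7,2) = 63, S(7,3) = 301, S(7,4) = 350.

1, 63, 301, 350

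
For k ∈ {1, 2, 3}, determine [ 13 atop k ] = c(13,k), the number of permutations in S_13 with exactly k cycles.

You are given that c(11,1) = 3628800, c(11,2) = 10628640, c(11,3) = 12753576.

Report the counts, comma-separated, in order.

479001600, 1486442880, 1931559552

@12  (12,1):3628800·11+0→39916800, (12,2):10628640·11+3628800→120543840, (12,3):12753576·11+10628640→150917976
@13  (13,1):39916800·12+0→479001600, (13,2):120543840·12+39916800→1486442880, (13,3):150917976·12+120543840→1931559552
Read c(13,1) = 479001600, c(13,2) = 1486442880, c(13,3) = 1931559552.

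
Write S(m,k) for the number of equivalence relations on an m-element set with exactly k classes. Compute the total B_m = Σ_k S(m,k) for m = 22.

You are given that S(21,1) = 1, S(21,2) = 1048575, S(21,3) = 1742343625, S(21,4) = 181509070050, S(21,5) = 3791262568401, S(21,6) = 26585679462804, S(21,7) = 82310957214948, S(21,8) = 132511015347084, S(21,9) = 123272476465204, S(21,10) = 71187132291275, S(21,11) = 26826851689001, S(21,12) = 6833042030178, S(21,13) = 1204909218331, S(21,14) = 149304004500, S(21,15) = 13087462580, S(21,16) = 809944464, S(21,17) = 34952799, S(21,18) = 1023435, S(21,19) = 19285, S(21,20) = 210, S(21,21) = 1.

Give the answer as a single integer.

@22  (22,1):1·1+0→1, (22,2):1048575·2+1→2097151, (22,3):1742343625·3+1048575→5228079450, (22,4):181509070050·4+1742343625→727778623825, (22,5):3791262568401·5+181509070050→19137821912055, (22,6):26585679462804·6+3791262568401→163305339345225, (22,7):82310957214948·7+26585679462804→602762379967440, (22,8):132511015347084·8+82310957214948→1142399079991620, (22,9):123272476465204·9+132511015347084→1241963303533920, (22,10):71187132291275·10+123272476465204→835143799377954, (22,11):26826851689001·11+71187132291275→366282500870286, (22,12):6833042030178·12+26826851689001→108823356051137, (22,13):1204909218331·13+6833042030178→22496861868481, (22,14):149304004500·14+1204909218331→3295165281331, (22,15):13087462580·15+149304004500→345615943200, (22,16):809944464·16+13087462580→26046574004, (22,17):34952799·17+809944464→1404142047, (22,18):1023435·18+34952799→53374629, (22,19):19285·19+1023435→1389850, (22,20):210·20+19285→23485, (22,21):1·21+210→231, (22,22):0·22+1→1
B_22 = ΣS(22,k) = 1+2097151+5228079450+727778623825+19137821912055+163305339345225+602762379967440+1142399079991620+1241963303533920+835143799377954+366282500870286+108823356051137+22496861868481+3295165281331+345615943200+26046574004+1404142047+53374629+1389850+23485+231+1 = 4506715738447323

4506715738447323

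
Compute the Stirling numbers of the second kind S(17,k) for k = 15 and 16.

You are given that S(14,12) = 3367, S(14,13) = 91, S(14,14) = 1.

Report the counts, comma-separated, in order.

7820, 136

[15] T[15,13]:13*91+3367=4550 · T[15,14]:14*1+91=105 · T[15,15]:15*0+1=1
[16] T[16,14]:14*105+4550=6020 · T[16,15]:15*1+105=120 · T[16,16]:16*0+1=1
[17] T[17,15]:15*120+6020=7820 · T[17,16]:16*1+120=136
Read S(17,15) = 7820, S(17,16) = 136.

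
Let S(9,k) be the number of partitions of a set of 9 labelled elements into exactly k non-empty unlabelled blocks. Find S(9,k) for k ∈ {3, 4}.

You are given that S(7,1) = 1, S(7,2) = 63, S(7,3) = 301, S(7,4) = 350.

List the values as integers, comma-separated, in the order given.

3025, 7770

[8] T[8,2]:2*63+1=127 · T[8,3]:3*301+63=966 · T[8,4]:4*350+301=1701
[9] T[9,3]:3*966+127=3025 · T[9,4]:4*1701+966=7770
Read S(9,3) = 3025, S(9,4) = 7770.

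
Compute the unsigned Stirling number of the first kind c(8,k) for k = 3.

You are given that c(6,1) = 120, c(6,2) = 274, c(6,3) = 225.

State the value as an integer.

[7] T[7,2]:6*274+120=1764 · T[7,3]:6*225+274=1624
[8] T[8,3]:7*1624+1764=13132
Read c(8,3) = 13132.

13132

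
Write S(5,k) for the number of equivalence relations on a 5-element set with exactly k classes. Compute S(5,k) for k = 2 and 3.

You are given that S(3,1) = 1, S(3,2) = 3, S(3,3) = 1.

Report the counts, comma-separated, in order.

15, 25

@4  (4,1):1·1+0→1, (4,2):3·2+1→7, (4,3):1·3+3→6
@5  (5,2):7·2+1→15, (5,3):6·3+7→25
Read S(5,2) = 15, S(5,3) = 25.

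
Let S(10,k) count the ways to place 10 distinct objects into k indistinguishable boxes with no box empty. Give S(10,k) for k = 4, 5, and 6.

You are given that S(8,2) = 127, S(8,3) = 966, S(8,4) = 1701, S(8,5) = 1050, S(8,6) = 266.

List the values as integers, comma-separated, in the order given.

34105, 42525, 22827

r9: T_9,3=3×966+127=3025; T_9,4=4×1701+966=7770; T_9,5=5×1050+1701=6951; T_9,6=6×266+1050=2646
r10: T_10,4=4×7770+3025=34105; T_10,5=5×6951+7770=42525; T_10,6=6×2646+6951=22827
Read S(10,4) = 34105, S(10,5) = 42525, S(10,6) = 22827.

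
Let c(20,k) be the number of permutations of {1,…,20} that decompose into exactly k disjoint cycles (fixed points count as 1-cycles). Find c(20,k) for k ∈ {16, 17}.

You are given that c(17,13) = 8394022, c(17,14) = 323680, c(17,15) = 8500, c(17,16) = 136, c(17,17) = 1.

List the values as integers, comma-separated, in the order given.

34916946, 920550

@18  (18,14):323680·17+8394022→13896582, (18,15):8500·17+323680→468180, (18,16):136·17+8500→10812, (18,17):1·17+136→153
@19  (19,15):468180·18+13896582→22323822, (19,16):10812·18+468180→662796, (19,17):153·18+10812→13566
@20  (20,16):662796·19+22323822→34916946, (20,17):13566·19+662796→920550
Read c(20,16) = 34916946, c(20,17) = 920550.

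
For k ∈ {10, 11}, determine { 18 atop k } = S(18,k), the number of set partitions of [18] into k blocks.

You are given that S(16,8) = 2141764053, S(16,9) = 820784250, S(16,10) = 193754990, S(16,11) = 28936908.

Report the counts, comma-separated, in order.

37112163803, 8391004908

i=17: T(17,9)=2141764053+9·820784250=9528822303 | T(17,10)=820784250+10·193754990=2758334150 | T(17,11)=193754990+11·28936908=512060978
i=18: T(18,10)=9528822303+10·2758334150=37112163803 | T(18,11)=2758334150+11·512060978=8391004908
Read S(18,10) = 37112163803, S(18,11) = 8391004908.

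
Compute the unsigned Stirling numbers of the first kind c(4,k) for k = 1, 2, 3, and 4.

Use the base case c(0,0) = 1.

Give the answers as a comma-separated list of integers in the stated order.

row 1: T[1][1]=0·0+1=1
row 2: T[2][1]=1·1+0=1  T[2][2]=1·0+1=1
row 3: T[3][1]=2·1+0=2  T[3][2]=2·1+1=3  T[3][3]=2·0+1=1
row 4: T[4][1]=3·2+0=6  T[4][2]=3·3+2=11  T[4][3]=3·1+3=6  T[4][4]=3·0+1=1
Read c(4,1) = 6, c(4,2) = 11, c(4,3) = 6, c(4,4) = 1.

6, 11, 6, 1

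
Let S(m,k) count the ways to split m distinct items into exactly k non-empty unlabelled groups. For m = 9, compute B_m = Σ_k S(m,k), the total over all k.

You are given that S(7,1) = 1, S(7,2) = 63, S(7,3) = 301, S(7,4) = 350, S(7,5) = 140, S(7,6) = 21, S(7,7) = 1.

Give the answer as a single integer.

21147

[8] T[8,1]:1*1+0=1 · T[8,2]:2*63+1=127 · T[8,3]:3*301+63=966 · T[8,4]:4*350+301=1701 · T[8,5]:5*140+350=1050 · T[8,6]:6*21+140=266 · T[8,7]:7*1+21=28 · T[8,8]:8*0+1=1
[9] T[9,1]:1*1+0=1 · T[9,2]:2*127+1=255 · T[9,3]:3*966+127=3025 · T[9,4]:4*1701+966=7770 · T[9,5]:5*1050+1701=6951 · T[9,6]:6*266+1050=2646 · T[9,7]:7*28+266=462 · T[9,8]:8*1+28=36 · T[9,9]:9*0+1=1
B_9 = ΣS(9,k) = 1+255+3025+7770+6951+2646+462+36+1 = 21147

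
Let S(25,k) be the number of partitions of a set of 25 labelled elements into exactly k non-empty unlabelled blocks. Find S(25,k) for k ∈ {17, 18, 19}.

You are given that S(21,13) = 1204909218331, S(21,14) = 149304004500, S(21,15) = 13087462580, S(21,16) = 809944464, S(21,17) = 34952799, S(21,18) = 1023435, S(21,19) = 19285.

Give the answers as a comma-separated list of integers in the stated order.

row 22: T[22][14]=14·149304004500+1204909218331=3295165281331  T[22][15]=15·13087462580+149304004500=345615943200  T[22][16]=16·809944464+13087462580=26046574004  T[22][17]=17·34952799+809944464=1404142047  T[22][18]=18·1023435+34952799=53374629  T[22][19]=19·19285+1023435=1389850
row 23: T[23][15]=15·345615943200+3295165281331=8479404429331  T[23][16]=16·26046574004+345615943200=762361127264  T[23][17]=17·1404142047+26046574004=49916988803  T[23][18]=18·53374629+1404142047=2364885369  T[23][19]=19·1389850+53374629=79781779
row 24: T[24][16]=16·762361127264+8479404429331=20677182465555  T[24][17]=17·49916988803+762361127264=1610949936915  T[24][18]=18·2364885369+49916988803=92484925445  T[24][19]=19·79781779+2364885369=3880739170
row 25: T[25][17]=17·1610949936915+20677182465555=48063331393110  T[25][18]=18·92484925445+1610949936915=3275678594925  T[25][19]=19·3880739170+92484925445=166218969675
Read S(25,17) = 48063331393110, S(25,18) = 3275678594925, S(25,19) = 166218969675.

48063331393110, 3275678594925, 166218969675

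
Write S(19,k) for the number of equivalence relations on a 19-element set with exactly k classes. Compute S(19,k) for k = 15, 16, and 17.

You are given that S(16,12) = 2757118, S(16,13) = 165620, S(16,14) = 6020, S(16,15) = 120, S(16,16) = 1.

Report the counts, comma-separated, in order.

13916778, 527136, 12597

row 17: T[17][13]=13·165620+2757118=4910178  T[17][14]=14·6020+165620=249900  T[17][15]=15·120+6020=7820  T[17][16]=16·1+120=136  T[17][17]=17·0+1=1
row 18: T[18][14]=14·249900+4910178=8408778  T[18][15]=15·7820+249900=367200  T[18][16]=16·136+7820=9996  T[18][17]=17·1+136=153
row 19: T[19][15]=15·367200+8408778=13916778  T[19][16]=16·9996+367200=527136  T[19][17]=17·153+9996=12597
Read S(19,15) = 13916778, S(19,16) = 527136, S(19,17) = 12597.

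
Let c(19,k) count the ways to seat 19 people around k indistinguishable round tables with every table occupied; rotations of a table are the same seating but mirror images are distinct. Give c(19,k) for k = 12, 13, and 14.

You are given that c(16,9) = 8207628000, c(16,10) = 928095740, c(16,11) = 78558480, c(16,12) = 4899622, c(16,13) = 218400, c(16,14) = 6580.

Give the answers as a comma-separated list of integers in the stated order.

147560703732, 10246937272, 549789282

row 17: T[17][10]=16·928095740+8207628000=23057159840  T[17][11]=16·78558480+928095740=2185031420  T[17][12]=16·4899622+78558480=156952432  T[17][13]=16·218400+4899622=8394022  T[17][14]=16·6580+218400=323680
row 18: T[18][11]=17·2185031420+23057159840=60202693980  T[18][12]=17·156952432+2185031420=4853222764  T[18][13]=17·8394022+156952432=299650806  T[18][14]=17·323680+8394022=13896582
row 19: T[19][12]=18·4853222764+60202693980=147560703732  T[19][13]=18·299650806+4853222764=10246937272  T[19][14]=18·13896582+299650806=549789282
Read c(19,12) = 147560703732, c(19,13) = 10246937272, c(19,14) = 549789282.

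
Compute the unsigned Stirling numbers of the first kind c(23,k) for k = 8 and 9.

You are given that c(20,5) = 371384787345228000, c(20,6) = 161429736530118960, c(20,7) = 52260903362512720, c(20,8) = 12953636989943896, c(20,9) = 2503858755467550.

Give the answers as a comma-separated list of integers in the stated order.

@21  (21,6):161429736530118960·20+371384787345228000→3599979517947607200, (21,7):52260903362512720·20+161429736530118960→1206647803780373360, (21,8):12953636989943896·20+52260903362512720→311333643161390640, (21,9):2503858755467550·20+12953636989943896→63030812099294896
@22  (22,7):1206647803780373360·21+3599979517947607200→28939583397335447760, (22,8):311333643161390640·21+1206647803780373360→7744654310169576800, (22,9):63030812099294896·21+311333643161390640→1634980697246583456
@23  (23,8):7744654310169576800·22+28939583397335447760→199321978221066137360, (23,9):1634980697246583456·22+7744654310169576800→43714229649594412832
Read c(23,8) = 199321978221066137360, c(23,9) = 43714229649594412832.

199321978221066137360, 43714229649594412832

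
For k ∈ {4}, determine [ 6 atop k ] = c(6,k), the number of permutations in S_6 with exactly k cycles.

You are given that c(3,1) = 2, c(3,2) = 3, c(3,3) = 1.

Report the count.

85

[4] T[4,2]:3*3+2=11 · T[4,3]:3*1+3=6 · T[4,4]:3*0+1=1
[5] T[5,3]:4*6+11=35 · T[5,4]:4*1+6=10
[6] T[6,4]:5*10+35=85
Read c(6,4) = 85.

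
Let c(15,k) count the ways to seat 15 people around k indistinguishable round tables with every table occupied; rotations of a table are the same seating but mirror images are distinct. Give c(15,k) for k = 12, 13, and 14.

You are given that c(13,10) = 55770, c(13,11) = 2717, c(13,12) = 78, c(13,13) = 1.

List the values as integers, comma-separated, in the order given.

r14: T_14,11=13×2717+55770=91091; T_14,12=13×78+2717=3731; T_14,13=13×1+78=91; T_14,14=13×0+1=1
r15: T_15,12=14×3731+91091=143325; T_15,13=14×91+3731=5005; T_15,14=14×1+91=105
Read c(15,12) = 143325, c(15,13) = 5005, c(15,14) = 105.

143325, 5005, 105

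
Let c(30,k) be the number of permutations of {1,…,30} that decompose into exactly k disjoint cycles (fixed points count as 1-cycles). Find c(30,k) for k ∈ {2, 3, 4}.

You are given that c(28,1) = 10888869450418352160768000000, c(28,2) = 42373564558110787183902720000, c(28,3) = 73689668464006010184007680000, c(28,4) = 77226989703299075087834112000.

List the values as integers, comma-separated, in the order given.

35027999979859805266492784640000, 62262192842035613491057459200000, 66951000306085302338993639424000

row 29: T[29][1]=28·10888869450418352160768000000+0=304888344611713860501504000000  T[29][2]=28·42373564558110787183902720000+10888869450418352160768000000=1197348677077520393310044160000  T[29][3]=28·73689668464006010184007680000+42373564558110787183902720000=2105684281550279072336117760000  T[29][4]=28·77226989703299075087834112000+73689668464006010184007680000=2236045380156380112643362816000
row 30: T[30][2]=29·1197348677077520393310044160000+304888344611713860501504000000=35027999979859805266492784640000  T[30][3]=29·2105684281550279072336117760000+1197348677077520393310044160000=62262192842035613491057459200000  T[30][4]=29·2236045380156380112643362816000+2105684281550279072336117760000=66951000306085302338993639424000
Read c(30,2) = 35027999979859805266492784640000, c(30,3) = 62262192842035613491057459200000, c(30,4) = 66951000306085302338993639424000.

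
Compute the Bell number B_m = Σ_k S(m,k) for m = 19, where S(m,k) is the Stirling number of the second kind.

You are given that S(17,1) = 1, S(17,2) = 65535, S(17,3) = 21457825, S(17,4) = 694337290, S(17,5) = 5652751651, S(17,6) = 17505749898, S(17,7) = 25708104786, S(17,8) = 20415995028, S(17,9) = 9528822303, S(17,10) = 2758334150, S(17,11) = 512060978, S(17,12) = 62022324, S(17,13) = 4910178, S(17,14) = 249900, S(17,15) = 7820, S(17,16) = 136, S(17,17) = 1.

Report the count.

@18  (18,1):1·1+0→1, (18,2):65535·2+1→131071, (18,3):21457825·3+65535→64439010, (18,4):694337290·4+21457825→2798806985, (18,5):5652751651·5+694337290→28958095545, (18,6):17505749898·6+5652751651→110687251039, (18,7):25708104786·7+17505749898→197462483400, (18,8):20415995028·8+25708104786→189036065010, (18,9):9528822303·9+20415995028→106175395755, (18,10):2758334150·10+9528822303→37112163803, (18,11):512060978·11+2758334150→8391004908, (18,12):62022324·12+512060978→1256328866, (18,13):4910178·13+62022324→125854638, (18,14):249900·14+4910178→8408778, (18,15):7820·15+249900→367200, (18,16):136·16+7820→9996, (18,17):1·17+136→153, (18,18):0·18+1→1
@19  (19,1):1·1+0→1, (19,2):131071·2+1→262143, (19,3):64439010·3+131071→193448101, (19,4):2798806985·4+64439010→11259666950, (19,5):28958095545·5+2798806985→147589284710, (19,6):110687251039·6+28958095545→693081601779, (19,7):197462483400·7+110687251039→1492924634839, (19,8):189036065010·8+197462483400→1709751003480, (19,9):106175395755·9+189036065010→1144614626805, (19,10):37112163803·10+106175395755→477297033785, (19,11):8391004908·11+37112163803→129413217791, (19,12):1256328866·12+8391004908→23466951300, (19,13):125854638·13+1256328866→2892439160, (19,14):8408778·14+125854638→243577530, (19,15):367200·15+8408778→13916778, (19,16):9996·16+367200→527136, (19,17):153·17+9996→12597, (19,18):1·18+153→171, (19,19):0·19+1→1
B_19 = ΣS(19,k) = 1+262143+193448101+11259666950+147589284710+693081601779+1492924634839+1709751003480+1144614626805+477297033785+129413217791+23466951300+2892439160+243577530+13916778+527136+12597+171+1 = 5832742205057

5832742205057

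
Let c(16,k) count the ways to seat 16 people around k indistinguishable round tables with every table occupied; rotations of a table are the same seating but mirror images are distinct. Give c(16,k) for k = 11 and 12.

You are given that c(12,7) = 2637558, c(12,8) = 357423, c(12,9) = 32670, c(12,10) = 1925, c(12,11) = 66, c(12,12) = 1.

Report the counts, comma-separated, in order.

[13] T[13,8]:12*357423+2637558=6926634 · T[13,9]:12*32670+357423=749463 · T[13,10]:12*1925+32670=55770 · T[13,11]:12*66+1925=2717 · T[13,12]:12*1+66=78
[14] T[14,9]:13*749463+6926634=16669653 · T[14,10]:13*55770+749463=1474473 · T[14,11]:13*2717+55770=91091 · T[14,12]:13*78+2717=3731
[15] T[15,10]:14*1474473+16669653=37312275 · T[15,11]:14*91091+1474473=2749747 · T[15,12]:14*3731+91091=143325
[16] T[16,11]:15*2749747+37312275=78558480 · T[16,12]:15*143325+2749747=4899622
Read c(16,11) = 78558480, c(16,12) = 4899622.

78558480, 4899622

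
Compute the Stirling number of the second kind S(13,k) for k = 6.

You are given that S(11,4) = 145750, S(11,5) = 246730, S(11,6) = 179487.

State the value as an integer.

9321312

i=12: T(12,5)=145750+5·246730=1379400 | T(12,6)=246730+6·179487=1323652
i=13: T(13,6)=1379400+6·1323652=9321312
Read S(13,6) = 9321312.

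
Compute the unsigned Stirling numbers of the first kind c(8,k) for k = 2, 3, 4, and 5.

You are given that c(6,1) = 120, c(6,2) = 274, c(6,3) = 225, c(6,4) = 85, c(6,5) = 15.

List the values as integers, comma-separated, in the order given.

13068, 13132, 6769, 1960

i=7: T(7,1)=0+6·120=720 | T(7,2)=120+6·274=1764 | T(7,3)=274+6·225=1624 | T(7,4)=225+6·85=735 | T(7,5)=85+6·15=175
i=8: T(8,2)=720+7·1764=13068 | T(8,3)=1764+7·1624=13132 | T(8,4)=1624+7·735=6769 | T(8,5)=735+7·175=1960
Read c(8,2) = 13068, c(8,3) = 13132, c(8,4) = 6769, c(8,5) = 1960.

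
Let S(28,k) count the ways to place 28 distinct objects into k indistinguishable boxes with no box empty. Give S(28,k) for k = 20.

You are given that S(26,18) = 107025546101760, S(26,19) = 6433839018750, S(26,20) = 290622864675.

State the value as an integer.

474194413703010

[27] T[27,19]:19*6433839018750+107025546101760=229268487458010 · T[27,20]:20*290622864675+6433839018750=12246296312250
[28] T[28,20]:20*12246296312250+229268487458010=474194413703010
Read S(28,20) = 474194413703010.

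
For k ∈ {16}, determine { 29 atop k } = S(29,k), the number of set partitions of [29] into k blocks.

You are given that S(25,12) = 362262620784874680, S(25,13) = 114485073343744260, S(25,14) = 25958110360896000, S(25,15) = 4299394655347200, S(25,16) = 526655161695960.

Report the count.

140694950355081071520

i=26: T(26,13)=362262620784874680+13·114485073343744260=1850568574253550060 | T(26,14)=114485073343744260+14·25958110360896000=477898618396288260 | T(26,15)=25958110360896000+15·4299394655347200=90449030191104000 | T(26,16)=4299394655347200+16·526655161695960=12725877242482560
i=27: T(27,14)=1850568574253550060+14·477898618396288260=8541149231801585700 | T(27,15)=477898618396288260+15·90449030191104000=1834634071262848260 | T(27,16)=90449030191104000+16·12725877242482560=294063066070824960
i=28: T(28,15)=8541149231801585700+15·1834634071262848260=36060660300744309600 | T(28,16)=1834634071262848260+16·294063066070824960=6539643128396047620
i=29: T(29,16)=36060660300744309600+16·6539643128396047620=140694950355081071520
Read S(29,16) = 140694950355081071520.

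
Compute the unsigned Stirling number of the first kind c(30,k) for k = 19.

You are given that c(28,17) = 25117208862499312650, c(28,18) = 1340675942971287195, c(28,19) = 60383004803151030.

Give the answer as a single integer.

[29] T[29,18]:28*1340675942971287195+25117208862499312650=62656135265695354110 · T[29,19]:28*60383004803151030+1340675942971287195=3031400077459516035
[30] T[30,19]:29*3031400077459516035+62656135265695354110=150566737512021319125
Read c(30,19) = 150566737512021319125.

150566737512021319125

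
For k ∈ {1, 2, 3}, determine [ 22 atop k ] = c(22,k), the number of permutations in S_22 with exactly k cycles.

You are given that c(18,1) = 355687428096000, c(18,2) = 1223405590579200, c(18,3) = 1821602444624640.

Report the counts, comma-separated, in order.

[19] T[19,1]:18*355687428096000+0=6402373705728000 · T[19,2]:18*1223405590579200+355687428096000=22376988058521600 · T[19,3]:18*1821602444624640+1223405590579200=34012249593822720
[20] T[20,1]:19*6402373705728000+0=121645100408832000 · T[20,2]:19*22376988058521600+6402373705728000=431565146817638400 · T[20,3]:19*34012249593822720+22376988058521600=668609730341153280
[21] T[21,1]:20*121645100408832000+0=2432902008176640000 · T[21,2]:20*431565146817638400+121645100408832000=8752948036761600000 · T[21,3]:20*668609730341153280+431565146817638400=13803759753640704000
[22] T[22,1]:21*2432902008176640000+0=51090942171709440000 · T[22,2]:21*8752948036761600000+2432902008176640000=186244810780170240000 · T[22,3]:21*13803759753640704000+8752948036761600000=298631902863216384000
Read c(22,1) = 51090942171709440000, c(22,2) = 186244810780170240000, c(22,3) = 298631902863216384000.

51090942171709440000, 186244810780170240000, 298631902863216384000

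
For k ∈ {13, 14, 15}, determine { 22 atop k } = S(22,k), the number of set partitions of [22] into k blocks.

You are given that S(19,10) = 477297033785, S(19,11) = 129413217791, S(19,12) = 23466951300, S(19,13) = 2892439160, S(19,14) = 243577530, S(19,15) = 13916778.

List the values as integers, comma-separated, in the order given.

22496861868481, 3295165281331, 345615943200

[20] T[20,11]:11*129413217791+477297033785=1900842429486 · T[20,12]:12*23466951300+129413217791=411016633391 · T[20,13]:13*2892439160+23466951300=61068660380 · T[20,14]:14*243577530+2892439160=6302524580 · T[20,15]:15*13916778+243577530=452329200
[21] T[21,12]:12*411016633391+1900842429486=6833042030178 · T[21,13]:13*61068660380+411016633391=1204909218331 · T[21,14]:14*6302524580+61068660380=149304004500 · T[21,15]:15*452329200+6302524580=13087462580
[22] T[22,13]:13*1204909218331+6833042030178=22496861868481 · T[22,14]:14*149304004500+1204909218331=3295165281331 · T[22,15]:15*13087462580+149304004500=345615943200
Read S(22,13) = 22496861868481, S(22,14) = 3295165281331, S(22,15) = 345615943200.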